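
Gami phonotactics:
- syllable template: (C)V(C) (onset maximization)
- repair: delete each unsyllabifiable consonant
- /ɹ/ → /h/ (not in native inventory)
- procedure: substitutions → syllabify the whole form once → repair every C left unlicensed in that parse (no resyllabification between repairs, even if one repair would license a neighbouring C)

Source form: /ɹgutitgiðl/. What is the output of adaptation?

gutitgið

Substitution: /ɹ/ → /h/, giving /hgutitgiðl/.
Under (C)V(C), the unsyllabifiable consonants are /h/, /l/ (at most one coda consonant is licensed; onsets are limited to one consonant).
Each unlicensed consonant is deleted: /h/, /l/.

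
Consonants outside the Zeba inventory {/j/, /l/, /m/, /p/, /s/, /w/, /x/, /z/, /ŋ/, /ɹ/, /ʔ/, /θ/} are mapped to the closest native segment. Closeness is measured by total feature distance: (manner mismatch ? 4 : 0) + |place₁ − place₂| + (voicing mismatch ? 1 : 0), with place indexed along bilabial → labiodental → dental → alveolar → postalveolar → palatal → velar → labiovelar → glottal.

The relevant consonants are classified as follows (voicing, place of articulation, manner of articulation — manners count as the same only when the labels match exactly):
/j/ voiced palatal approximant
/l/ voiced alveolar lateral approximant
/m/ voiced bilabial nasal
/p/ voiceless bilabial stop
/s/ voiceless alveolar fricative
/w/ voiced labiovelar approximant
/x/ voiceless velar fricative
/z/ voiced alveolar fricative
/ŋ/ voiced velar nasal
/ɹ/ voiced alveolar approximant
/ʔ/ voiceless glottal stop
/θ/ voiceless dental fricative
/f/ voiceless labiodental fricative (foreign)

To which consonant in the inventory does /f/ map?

θ

/θ/ is closest: same manner (fricative), place distance 1 (labiodental→dental), same voicing; total 1. Next closest is /s/ at distance 2.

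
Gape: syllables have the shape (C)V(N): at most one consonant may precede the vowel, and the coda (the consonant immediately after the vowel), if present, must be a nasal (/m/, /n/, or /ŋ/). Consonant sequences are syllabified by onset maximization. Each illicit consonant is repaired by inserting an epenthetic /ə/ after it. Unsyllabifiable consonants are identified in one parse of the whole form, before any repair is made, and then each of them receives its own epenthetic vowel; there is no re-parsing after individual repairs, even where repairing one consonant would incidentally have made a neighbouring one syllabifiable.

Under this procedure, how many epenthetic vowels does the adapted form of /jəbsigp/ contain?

The unsyllabifiable consonants are /b/, /g/, /p/; each receives one epenthetic vowel.

3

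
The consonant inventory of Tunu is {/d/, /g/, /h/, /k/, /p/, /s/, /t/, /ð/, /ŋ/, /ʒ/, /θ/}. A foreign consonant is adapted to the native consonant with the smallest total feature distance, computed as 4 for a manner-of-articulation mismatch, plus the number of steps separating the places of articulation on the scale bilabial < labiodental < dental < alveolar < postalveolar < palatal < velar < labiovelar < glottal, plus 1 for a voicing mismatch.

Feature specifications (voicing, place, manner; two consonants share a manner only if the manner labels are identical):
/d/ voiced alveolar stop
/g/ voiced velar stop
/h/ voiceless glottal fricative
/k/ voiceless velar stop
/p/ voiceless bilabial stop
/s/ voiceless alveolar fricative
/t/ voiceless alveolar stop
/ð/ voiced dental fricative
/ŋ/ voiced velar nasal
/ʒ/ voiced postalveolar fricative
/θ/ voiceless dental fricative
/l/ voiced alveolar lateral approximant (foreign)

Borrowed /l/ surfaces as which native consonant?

d

/d/ is closest: manner differs (lateral approximant→stop, +4), place distance 0 (alveolar→alveolar), same voicing; total 4. Next closest is /s/ at distance 5.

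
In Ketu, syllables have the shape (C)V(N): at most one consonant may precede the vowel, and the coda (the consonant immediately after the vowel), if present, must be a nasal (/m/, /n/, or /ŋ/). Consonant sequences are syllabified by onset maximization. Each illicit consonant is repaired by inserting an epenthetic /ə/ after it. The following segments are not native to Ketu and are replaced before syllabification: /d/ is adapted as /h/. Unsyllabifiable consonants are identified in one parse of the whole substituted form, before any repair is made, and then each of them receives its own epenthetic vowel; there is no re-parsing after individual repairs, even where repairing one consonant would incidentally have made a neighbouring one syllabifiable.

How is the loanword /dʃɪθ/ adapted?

Substitution: /d/ → /h/, giving /hʃɪθ/.
Syllabifying with onset maximization leaves /h/, /θ/ stranded (only a nasal (/m/, /n/, or /ŋ/) is licensed in coda position; onsets are limited to one consonant).
Epenthesis after each stranded consonant: /h/ → /hə/, /θ/ → /θə/.

həʃɪθə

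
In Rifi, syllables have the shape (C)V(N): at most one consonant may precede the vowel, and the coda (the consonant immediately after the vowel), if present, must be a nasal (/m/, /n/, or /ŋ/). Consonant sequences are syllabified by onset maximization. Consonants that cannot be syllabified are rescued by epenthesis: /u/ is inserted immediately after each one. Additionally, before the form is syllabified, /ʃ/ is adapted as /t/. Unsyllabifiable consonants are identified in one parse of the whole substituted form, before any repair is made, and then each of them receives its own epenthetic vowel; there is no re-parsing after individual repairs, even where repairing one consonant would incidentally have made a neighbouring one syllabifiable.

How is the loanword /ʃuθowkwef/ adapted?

Substitution: /ʃ/ → /t/, giving /tuθowkwef/.
The consonants /w/, /k/, /f/ cannot be parsed into a legal (C)V(N) syllable (only a nasal (/m/, /n/, or /ŋ/) is licensed in coda position; onsets are limited to one consonant).
Inserting the epenthetic vowel yields /w/ → /wu/, /k/ → /ku/, /f/ → /fu/.

tuθowukuwefu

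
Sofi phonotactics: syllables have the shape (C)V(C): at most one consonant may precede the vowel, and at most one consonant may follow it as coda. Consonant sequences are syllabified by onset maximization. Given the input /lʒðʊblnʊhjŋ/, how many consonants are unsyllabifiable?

The consonants /l/, /ʒ/, /l/, /j/, /ŋ/ cannot be parsed into a legal (C)V(C) syllable (at most one coda consonant is licensed; onsets are limited to one consonant).

5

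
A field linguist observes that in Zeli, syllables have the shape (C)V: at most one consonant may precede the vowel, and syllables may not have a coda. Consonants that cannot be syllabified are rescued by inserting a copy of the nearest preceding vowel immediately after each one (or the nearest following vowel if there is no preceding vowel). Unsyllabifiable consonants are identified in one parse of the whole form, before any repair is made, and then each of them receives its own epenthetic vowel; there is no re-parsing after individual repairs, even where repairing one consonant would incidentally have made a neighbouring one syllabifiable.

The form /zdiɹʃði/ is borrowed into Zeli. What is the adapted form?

Syllabifying with onset maximization leaves /z/, /ɹ/, /ʃ/ stranded (no codas are permitted; onsets are limited to one consonant).
Epenthesis after each stranded consonant: /z/ → /zi/, /ɹ/ → /ɹi/, /ʃ/ → /ʃi/.

zidiɹiʃiði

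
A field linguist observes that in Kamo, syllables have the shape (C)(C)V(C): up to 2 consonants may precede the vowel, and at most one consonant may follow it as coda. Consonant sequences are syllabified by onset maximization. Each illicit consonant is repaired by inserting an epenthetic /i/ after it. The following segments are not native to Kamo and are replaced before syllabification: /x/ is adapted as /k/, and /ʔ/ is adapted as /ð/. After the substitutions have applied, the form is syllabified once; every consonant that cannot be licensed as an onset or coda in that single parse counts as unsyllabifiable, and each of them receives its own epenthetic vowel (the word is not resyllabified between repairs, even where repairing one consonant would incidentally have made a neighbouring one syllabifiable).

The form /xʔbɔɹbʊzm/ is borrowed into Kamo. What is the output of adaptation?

Substitution: /x/ → /k/, /ʔ/ → /ð/, giving /kðbɔɹbʊzm/.
Syllabifying with onset maximization leaves /k/, /m/ stranded (at most one coda consonant is licensed; onsets may contain at most 2 consonants).
Inserting the epenthetic vowel yields /k/ → /ki/, /m/ → /mi/.

kiðbɔɹbʊzmi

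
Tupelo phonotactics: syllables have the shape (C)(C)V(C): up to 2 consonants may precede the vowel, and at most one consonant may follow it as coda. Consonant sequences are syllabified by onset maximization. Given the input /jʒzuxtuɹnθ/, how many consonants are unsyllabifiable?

3

The consonants /j/, /n/, /θ/ cannot be parsed into a legal (C)(C)V(C) syllable (at most one coda consonant is licensed; onsets may contain at most 2 consonants).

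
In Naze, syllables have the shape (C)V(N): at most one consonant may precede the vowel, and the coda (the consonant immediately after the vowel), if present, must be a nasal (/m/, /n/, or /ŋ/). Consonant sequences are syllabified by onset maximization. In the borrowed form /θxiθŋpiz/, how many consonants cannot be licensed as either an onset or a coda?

4

Under (C)V(N), the unsyllabifiable consonants are /θ/, /θ/, /ŋ/, /z/ (only a nasal (/m/, /n/, or /ŋ/) is licensed in coda position; onsets are limited to one consonant).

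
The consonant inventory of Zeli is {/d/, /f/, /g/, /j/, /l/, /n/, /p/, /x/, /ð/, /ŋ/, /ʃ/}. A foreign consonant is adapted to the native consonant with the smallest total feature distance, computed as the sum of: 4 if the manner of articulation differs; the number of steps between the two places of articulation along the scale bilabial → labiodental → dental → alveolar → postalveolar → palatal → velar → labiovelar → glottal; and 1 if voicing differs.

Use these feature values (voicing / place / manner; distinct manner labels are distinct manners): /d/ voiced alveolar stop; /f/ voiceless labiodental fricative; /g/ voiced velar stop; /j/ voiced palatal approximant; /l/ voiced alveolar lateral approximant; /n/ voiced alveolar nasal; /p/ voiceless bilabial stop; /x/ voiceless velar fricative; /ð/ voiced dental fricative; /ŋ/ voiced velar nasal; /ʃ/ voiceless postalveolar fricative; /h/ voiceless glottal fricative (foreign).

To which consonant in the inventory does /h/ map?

x

/x/ is closest: same manner (fricative), place distance 2 (glottal→velar), same voicing; total 2. Next closest is /ʃ/ at distance 4.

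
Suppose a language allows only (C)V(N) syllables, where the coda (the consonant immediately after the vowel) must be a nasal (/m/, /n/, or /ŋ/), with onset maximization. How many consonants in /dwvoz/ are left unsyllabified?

3

Syllabifying with onset maximization leaves /d/, /w/, /z/ stranded (only a nasal (/m/, /n/, or /ŋ/) is licensed in coda position; onsets are limited to one consonant).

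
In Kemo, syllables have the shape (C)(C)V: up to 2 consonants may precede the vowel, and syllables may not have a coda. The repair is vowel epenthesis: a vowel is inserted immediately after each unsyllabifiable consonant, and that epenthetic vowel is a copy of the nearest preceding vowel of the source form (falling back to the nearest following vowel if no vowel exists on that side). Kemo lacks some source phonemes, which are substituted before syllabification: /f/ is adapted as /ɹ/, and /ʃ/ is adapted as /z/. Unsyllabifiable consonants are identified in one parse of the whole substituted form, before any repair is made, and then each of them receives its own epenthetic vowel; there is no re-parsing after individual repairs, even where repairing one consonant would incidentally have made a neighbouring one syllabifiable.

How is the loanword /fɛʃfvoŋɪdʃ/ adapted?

ɹɛzɛɹvoŋɪdɪzɪ

Substitution: /f/ → /ɹ/, /ʃ/ → /z/, giving /ɹɛzɹvoŋɪdz/.
Under (C)(C)V, the unsyllabifiable consonants are /z/, /d/, /z/ (no codas are permitted; onsets may contain at most 2 consonants).
Epenthesis after each stranded consonant: /z/ → /zɛ/, /d/ → /dɪ/, /z/ → /zɪ/.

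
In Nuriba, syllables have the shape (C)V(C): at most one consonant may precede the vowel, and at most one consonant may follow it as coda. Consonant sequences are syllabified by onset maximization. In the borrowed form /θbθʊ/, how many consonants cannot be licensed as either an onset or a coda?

2

The consonants /θ/, /b/ cannot be parsed into a legal (C)V(C) syllable (at most one coda consonant is licensed; onsets are limited to one consonant).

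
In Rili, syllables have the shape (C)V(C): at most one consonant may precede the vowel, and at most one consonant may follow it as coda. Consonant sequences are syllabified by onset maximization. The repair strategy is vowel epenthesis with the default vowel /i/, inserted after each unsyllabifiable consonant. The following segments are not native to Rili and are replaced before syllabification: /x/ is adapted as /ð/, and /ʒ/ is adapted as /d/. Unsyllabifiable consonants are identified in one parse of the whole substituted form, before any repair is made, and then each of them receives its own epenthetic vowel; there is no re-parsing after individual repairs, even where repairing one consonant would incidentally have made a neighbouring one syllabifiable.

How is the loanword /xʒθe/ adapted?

ðidiθe

Substitution: /x/ → /ð/, /ʒ/ → /d/, giving /ðdθe/.
Under (C)V(C), the unsyllabifiable consonants are /ð/, /d/ (at most one coda consonant is licensed; onsets are limited to one consonant).
Each unlicensed consonant becomes the onset of a new syllable: /ð/ → /ði/, /d/ → /di/.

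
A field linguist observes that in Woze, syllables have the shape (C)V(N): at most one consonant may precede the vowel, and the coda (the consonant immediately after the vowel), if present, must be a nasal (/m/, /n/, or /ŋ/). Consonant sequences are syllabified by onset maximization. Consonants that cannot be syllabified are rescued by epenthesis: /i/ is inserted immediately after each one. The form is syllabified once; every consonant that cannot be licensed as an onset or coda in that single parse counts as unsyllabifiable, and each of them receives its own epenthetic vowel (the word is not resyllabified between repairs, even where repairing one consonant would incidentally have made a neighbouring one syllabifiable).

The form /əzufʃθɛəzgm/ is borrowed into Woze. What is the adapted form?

əzufiʃiθɛəzigimi

Under (C)V(N), the unsyllabifiable consonants are /f/, /ʃ/, /z/, /g/, /m/ (only a nasal (/m/, /n/, or /ŋ/) is licensed in coda position; onsets are limited to one consonant).
Each unlicensed consonant becomes the onset of a new syllable: /f/ → /fi/, /ʃ/ → /ʃi/, /z/ → /zi/, /g/ → /gi/, /m/ → /mi/.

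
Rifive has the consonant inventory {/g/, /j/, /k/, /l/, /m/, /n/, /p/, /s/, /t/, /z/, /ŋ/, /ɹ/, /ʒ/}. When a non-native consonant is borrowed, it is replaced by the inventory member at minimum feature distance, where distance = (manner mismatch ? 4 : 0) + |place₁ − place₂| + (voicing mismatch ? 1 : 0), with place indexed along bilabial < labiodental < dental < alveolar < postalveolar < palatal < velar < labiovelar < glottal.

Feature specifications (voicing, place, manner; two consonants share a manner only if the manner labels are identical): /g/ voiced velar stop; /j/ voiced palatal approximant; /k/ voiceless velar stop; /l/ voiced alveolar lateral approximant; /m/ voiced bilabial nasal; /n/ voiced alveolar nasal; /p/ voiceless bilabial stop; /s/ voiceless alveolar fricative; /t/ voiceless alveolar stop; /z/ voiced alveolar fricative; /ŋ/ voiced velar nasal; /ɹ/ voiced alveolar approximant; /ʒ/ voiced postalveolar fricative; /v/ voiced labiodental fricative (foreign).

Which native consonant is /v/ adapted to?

/z/ is closest: same manner (fricative), place distance 2 (labiodental→alveolar), same voicing; total 2. Next closest is /s/ at distance 3.

z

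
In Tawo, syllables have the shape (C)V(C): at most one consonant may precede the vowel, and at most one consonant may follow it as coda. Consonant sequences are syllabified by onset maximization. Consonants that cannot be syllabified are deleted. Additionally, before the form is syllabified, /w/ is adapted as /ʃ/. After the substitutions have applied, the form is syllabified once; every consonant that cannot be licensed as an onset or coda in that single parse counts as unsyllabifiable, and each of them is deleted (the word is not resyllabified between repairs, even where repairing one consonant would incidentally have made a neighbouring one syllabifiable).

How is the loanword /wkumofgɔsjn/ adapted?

Substitution: /w/ → /ʃ/, giving /ʃkumofgɔsjn/.
Under (C)V(C), the unsyllabifiable consonants are /ʃ/, /j/, /n/ (at most one coda consonant is licensed; onsets are limited to one consonant).
Each unlicensed consonant is deleted: /ʃ/, /j/, /n/.

kumofgɔs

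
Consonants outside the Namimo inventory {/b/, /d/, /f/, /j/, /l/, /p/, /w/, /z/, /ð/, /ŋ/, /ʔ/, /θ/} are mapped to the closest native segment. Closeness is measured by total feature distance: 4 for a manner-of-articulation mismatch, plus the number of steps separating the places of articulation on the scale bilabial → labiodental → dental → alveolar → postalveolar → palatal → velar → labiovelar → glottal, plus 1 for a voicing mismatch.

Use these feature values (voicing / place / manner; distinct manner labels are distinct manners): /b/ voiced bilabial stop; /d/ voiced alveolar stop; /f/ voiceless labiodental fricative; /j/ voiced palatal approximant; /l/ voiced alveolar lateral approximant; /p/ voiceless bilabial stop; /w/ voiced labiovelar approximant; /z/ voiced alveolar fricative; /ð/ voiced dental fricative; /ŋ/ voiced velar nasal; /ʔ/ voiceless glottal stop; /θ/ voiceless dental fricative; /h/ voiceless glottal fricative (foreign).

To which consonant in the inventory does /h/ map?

/ʔ/ is closest: manner differs (fricative→stop, +4), place distance 0 (glottal→glottal), same voicing; total 4. Next closest is /w/ at distance 6.

ʔ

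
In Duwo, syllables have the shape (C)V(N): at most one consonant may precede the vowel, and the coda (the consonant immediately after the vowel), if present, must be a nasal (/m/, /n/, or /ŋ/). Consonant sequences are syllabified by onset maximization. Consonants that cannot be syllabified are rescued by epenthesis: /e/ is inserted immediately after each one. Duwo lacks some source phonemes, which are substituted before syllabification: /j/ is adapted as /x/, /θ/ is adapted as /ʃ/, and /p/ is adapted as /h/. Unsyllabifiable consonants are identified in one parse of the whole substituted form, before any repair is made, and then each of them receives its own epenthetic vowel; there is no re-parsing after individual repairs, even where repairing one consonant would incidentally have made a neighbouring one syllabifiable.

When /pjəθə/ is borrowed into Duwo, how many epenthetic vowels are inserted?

After substitution the input is /hxəʃə/.
The unsyllabifiable consonants are /h/; each receives one epenthetic vowel.

1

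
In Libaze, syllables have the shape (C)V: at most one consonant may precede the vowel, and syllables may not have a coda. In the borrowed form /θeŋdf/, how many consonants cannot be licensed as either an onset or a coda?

3

The consonants /ŋ/, /d/, /f/ cannot be parsed into a legal (C)V syllable (no codas are permitted; onsets are limited to one consonant).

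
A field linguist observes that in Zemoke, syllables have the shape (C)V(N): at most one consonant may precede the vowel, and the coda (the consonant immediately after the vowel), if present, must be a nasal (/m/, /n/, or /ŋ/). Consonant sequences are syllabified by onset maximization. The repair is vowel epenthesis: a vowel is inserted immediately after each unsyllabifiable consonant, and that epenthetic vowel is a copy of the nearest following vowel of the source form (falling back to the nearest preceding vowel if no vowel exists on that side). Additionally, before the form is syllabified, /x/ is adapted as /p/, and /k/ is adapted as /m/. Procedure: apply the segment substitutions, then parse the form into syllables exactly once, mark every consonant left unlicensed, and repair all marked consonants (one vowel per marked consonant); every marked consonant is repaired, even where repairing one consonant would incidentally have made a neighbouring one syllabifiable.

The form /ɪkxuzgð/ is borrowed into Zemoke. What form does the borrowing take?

ɪmpuzuguðu

Substitution: /k/ → /m/, /x/ → /p/, giving /ɪmpuzgð/.
Under (C)V(N), the unsyllabifiable consonants are /z/, /g/, /ð/ (only a nasal (/m/, /n/, or /ŋ/) is licensed in coda position; onsets are limited to one consonant).
Epenthesis after each stranded consonant: /z/ → /zu/, /g/ → /gu/, /ð/ → /ðu/.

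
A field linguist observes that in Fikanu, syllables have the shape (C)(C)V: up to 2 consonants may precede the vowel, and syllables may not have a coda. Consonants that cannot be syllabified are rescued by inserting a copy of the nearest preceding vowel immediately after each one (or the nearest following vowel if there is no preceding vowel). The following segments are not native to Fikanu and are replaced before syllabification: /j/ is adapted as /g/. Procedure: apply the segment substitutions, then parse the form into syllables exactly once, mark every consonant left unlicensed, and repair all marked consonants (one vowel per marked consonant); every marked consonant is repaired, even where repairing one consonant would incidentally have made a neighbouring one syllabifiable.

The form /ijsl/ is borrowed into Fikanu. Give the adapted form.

Substitution: /j/ → /g/, giving /igsl/.
The consonants /g/, /s/, /l/ cannot be parsed into a legal (C)(C)V syllable (no codas are permitted; onsets may contain at most 2 consonants).
Each unlicensed consonant becomes the onset of a new syllable: /g/ → /gi/, /s/ → /si/, /l/ → /li/.

igisili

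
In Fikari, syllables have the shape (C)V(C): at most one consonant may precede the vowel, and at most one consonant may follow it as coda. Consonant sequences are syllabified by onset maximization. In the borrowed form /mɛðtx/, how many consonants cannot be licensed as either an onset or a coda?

2

The consonants /t/, /x/ cannot be parsed into a legal (C)V(C) syllable (at most one coda consonant is licensed; onsets are limited to one consonant).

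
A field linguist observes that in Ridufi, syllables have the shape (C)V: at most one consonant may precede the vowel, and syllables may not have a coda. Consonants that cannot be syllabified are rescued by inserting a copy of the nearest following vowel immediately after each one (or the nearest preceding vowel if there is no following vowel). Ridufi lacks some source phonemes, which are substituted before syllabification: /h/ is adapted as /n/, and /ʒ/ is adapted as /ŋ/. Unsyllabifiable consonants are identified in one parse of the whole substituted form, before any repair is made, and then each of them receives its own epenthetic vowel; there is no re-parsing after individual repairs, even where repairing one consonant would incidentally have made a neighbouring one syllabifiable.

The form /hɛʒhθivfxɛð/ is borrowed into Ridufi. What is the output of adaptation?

nɛŋiniθivɛfɛxɛðɛ

Substitution: /h/ → /n/, /ʒ/ → /ŋ/, giving /nɛŋnθivfxɛð/.
Syllabifying with onset maximization leaves /ŋ/, /n/, /v/, /f/, /ð/ stranded (no codas are permitted; onsets are limited to one consonant).
Each unlicensed consonant becomes the onset of a new syllable: /ŋ/ → /ŋi/, /n/ → /ni/, /v/ → /vɛ/, /f/ → /fɛ/, /ð/ → /ðɛ/.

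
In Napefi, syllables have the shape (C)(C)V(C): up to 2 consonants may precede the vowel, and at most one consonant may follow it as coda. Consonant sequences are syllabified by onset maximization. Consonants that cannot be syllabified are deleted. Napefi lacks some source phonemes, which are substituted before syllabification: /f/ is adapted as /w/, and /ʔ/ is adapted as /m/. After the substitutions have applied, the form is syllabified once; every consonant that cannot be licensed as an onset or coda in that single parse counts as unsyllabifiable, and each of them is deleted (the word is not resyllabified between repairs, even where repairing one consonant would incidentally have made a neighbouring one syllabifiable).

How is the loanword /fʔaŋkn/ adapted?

wmaŋ

Substitution: /f/ → /w/, /ʔ/ → /m/, giving /wmaŋkn/.
Under (C)(C)V(C), the unsyllabifiable consonants are /k/, /n/ (at most one coda consonant is licensed; onsets may contain at most 2 consonants).
Deletion applies to /k/, /n/.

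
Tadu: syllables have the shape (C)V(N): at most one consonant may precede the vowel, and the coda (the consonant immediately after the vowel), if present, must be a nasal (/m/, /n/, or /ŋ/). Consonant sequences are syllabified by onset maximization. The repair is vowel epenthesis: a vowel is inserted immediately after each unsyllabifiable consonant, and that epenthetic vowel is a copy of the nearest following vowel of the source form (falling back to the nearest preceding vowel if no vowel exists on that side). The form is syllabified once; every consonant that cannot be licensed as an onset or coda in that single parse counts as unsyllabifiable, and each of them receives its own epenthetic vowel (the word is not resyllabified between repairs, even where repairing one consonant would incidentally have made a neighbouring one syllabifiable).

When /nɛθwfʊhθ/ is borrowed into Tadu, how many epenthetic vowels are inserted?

The unsyllabifiable consonants are /θ/, /w/, /h/, /θ/; each receives one epenthetic vowel.

4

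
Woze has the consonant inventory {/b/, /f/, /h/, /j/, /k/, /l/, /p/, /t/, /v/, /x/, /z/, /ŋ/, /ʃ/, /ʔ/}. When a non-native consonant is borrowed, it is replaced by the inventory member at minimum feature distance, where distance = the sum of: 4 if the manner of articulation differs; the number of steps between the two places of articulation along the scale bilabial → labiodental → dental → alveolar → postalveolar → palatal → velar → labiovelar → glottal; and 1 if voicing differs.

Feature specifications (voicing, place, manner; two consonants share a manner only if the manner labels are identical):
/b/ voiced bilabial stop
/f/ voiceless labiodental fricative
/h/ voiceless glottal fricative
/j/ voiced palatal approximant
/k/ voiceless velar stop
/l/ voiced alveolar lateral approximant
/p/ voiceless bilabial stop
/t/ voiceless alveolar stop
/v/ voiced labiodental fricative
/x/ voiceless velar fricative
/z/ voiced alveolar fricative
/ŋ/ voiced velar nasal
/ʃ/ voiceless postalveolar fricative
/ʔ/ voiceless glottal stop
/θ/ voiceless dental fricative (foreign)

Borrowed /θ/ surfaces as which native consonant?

f

/f/ is closest: same manner (fricative), place distance 1 (dental→labiodental), same voicing; total 1. Next closest is /v/ at distance 2.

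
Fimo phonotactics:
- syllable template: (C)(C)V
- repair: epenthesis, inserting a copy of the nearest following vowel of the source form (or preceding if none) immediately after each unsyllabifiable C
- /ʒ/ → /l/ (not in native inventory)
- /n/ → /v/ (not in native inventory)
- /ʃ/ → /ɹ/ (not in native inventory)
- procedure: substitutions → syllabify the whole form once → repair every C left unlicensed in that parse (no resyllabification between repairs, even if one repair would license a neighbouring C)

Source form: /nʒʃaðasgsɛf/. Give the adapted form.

valɹaðasɛgsɛfɛ

Substitution: /n/ → /v/, /ʒ/ → /l/, /ʃ/ → /ɹ/, giving /vlɹaðasgsɛf/.
Under (C)(C)V, the unsyllabifiable consonants are /v/, /s/, /f/ (no codas are permitted; onsets may contain at most 2 consonants).
Inserting the epenthetic vowel yields /v/ → /va/, /s/ → /sɛ/, /f/ → /fɛ/.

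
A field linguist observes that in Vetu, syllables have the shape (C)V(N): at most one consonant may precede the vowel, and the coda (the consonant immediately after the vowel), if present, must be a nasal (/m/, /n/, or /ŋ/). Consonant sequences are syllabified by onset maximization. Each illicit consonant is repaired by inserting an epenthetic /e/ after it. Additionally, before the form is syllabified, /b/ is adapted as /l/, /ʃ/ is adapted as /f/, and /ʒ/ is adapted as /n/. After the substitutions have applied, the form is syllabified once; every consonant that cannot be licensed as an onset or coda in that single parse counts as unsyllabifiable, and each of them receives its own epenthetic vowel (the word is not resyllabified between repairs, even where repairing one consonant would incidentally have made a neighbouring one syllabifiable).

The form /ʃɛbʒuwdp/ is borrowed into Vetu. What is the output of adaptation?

Substitution: /ʃ/ → /f/, /b/ → /l/, /ʒ/ → /n/, giving /fɛlnuwdp/.
Under (C)V(N), the unsyllabifiable consonants are /l/, /w/, /d/, /p/ (only a nasal (/m/, /n/, or /ŋ/) is licensed in coda position; onsets are limited to one consonant).
Epenthesis after each stranded consonant: /l/ → /le/, /w/ → /we/, /d/ → /de/, /p/ → /pe/.

fɛlenuwedepe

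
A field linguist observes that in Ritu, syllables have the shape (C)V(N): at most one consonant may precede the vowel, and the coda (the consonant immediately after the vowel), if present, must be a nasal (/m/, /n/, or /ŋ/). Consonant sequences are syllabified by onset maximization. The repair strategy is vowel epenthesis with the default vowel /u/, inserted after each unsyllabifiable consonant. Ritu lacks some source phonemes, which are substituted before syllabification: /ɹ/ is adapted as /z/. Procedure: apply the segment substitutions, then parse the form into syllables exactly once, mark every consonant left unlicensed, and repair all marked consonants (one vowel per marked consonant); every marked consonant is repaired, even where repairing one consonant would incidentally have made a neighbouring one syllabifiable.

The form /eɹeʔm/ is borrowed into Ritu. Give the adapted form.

Substitution: /ɹ/ → /z/, giving /ezeʔm/.
Syllabifying with onset maximization leaves /ʔ/, /m/ stranded (only a nasal (/m/, /n/, or /ŋ/) is licensed in coda position; onsets are limited to one consonant).
Epenthesis after each stranded consonant: /ʔ/ → /ʔu/, /m/ → /mu/.

ezeʔumu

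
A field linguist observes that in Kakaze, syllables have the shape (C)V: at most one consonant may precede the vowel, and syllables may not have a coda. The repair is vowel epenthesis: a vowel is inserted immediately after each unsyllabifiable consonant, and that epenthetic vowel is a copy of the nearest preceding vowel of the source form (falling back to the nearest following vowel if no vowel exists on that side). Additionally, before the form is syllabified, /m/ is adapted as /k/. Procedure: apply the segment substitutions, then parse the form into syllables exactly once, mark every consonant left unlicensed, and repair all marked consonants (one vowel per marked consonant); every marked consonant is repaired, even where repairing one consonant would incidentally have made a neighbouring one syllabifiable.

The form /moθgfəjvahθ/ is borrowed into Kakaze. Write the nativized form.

koθogofəjəvahaθa

Substitution: /m/ → /k/, giving /koθgfəjvahθ/.
Syllabifying with onset maximization leaves /θ/, /g/, /j/, /h/, /θ/ stranded (no codas are permitted; onsets are limited to one consonant).
Inserting the epenthetic vowel yields /θ/ → /θo/, /g/ → /go/, /j/ → /jə/, /h/ → /ha/, /θ/ → /θa/.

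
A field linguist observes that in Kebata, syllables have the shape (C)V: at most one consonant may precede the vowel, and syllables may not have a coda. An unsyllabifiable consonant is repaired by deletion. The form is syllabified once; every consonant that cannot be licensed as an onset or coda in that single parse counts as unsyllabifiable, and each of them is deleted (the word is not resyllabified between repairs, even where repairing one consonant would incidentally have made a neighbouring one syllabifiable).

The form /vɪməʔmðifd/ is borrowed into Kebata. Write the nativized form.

vɪməði

Under (C)V, the unsyllabifiable consonants are /ʔ/, /m/, /f/, /d/ (no codas are permitted; onsets are limited to one consonant).
Each unlicensed consonant is deleted: /ʔ/, /m/, /f/, /d/.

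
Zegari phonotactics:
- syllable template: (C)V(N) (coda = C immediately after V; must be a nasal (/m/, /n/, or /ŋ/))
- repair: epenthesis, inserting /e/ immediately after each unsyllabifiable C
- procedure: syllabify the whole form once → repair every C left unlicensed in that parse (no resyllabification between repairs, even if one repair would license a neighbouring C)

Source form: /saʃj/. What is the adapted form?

The consonants /ʃ/, /j/ cannot be parsed into a legal (C)V(N) syllable (only a nasal (/m/, /n/, or /ŋ/) is licensed in coda position; onsets are limited to one consonant).
Each unlicensed consonant becomes the onset of a new syllable: /ʃ/ → /ʃe/, /j/ → /je/.

saʃeje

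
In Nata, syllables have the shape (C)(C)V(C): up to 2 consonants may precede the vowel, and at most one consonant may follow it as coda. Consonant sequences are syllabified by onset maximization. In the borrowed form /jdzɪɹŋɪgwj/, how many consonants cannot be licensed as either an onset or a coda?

Under (C)(C)V(C), the unsyllabifiable consonants are /j/, /w/, /j/ (at most one coda consonant is licensed; onsets may contain at most 2 consonants).

3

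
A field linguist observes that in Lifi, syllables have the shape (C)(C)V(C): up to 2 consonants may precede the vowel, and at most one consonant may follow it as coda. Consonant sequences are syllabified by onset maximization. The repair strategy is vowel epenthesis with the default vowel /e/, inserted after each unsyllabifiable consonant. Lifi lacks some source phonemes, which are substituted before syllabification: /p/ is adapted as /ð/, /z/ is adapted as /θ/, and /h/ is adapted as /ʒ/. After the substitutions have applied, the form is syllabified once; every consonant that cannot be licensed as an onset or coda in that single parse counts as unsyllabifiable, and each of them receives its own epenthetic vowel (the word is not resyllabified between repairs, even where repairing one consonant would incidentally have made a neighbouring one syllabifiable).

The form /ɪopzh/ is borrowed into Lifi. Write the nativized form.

ɪoðθeʒe

Substitution: /p/ → /ð/, /z/ → /θ/, /h/ → /ʒ/, giving /ɪoðθʒ/.
Under (C)(C)V(C), the unsyllabifiable consonants are /θ/, /ʒ/ (at most one coda consonant is licensed; onsets may contain at most 2 consonants).
Epenthesis after each stranded consonant: /θ/ → /θe/, /ʒ/ → /ʒe/.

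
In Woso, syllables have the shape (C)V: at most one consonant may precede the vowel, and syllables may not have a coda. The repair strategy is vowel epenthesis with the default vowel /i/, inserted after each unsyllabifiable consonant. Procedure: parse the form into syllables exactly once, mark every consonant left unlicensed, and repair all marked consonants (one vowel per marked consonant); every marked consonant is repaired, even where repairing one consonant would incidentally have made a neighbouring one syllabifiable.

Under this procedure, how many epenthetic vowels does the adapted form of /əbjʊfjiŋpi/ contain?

The unsyllabifiable consonants are /b/, /f/, /ŋ/; each receives one epenthetic vowel.

3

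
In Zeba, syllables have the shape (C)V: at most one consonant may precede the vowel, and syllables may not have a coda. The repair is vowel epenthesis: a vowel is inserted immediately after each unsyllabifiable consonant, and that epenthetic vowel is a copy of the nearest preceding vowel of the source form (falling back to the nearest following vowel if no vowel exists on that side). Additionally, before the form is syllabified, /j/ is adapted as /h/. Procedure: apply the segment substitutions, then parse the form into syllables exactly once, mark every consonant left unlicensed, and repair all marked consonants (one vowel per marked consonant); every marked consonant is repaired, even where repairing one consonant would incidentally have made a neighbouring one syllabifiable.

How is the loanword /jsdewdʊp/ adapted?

Substitution: /j/ → /h/, giving /hsdewdʊp/.
Under (C)V, the unsyllabifiable consonants are /h/, /s/, /w/, /p/ (no codas are permitted; onsets are limited to one consonant).
Inserting the epenthetic vowel yields /h/ → /he/, /s/ → /se/, /w/ → /we/, /p/ → /pʊ/.

hesedewedʊpʊ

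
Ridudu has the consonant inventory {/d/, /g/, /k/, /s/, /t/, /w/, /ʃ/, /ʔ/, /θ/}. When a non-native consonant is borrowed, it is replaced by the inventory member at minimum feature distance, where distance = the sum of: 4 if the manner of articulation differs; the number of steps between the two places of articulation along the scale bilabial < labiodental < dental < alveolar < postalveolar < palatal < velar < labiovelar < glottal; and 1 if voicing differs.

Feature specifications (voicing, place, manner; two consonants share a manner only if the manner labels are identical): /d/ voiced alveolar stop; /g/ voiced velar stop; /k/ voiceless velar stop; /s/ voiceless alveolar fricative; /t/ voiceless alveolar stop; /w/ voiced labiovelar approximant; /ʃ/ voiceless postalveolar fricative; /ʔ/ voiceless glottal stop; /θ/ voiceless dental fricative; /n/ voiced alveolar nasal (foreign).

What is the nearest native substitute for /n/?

/d/ is closest: manner differs (nasal→stop, +4), place distance 0 (alveolar→alveolar), same voicing; total 4. Next closest is /s/ at distance 5.

d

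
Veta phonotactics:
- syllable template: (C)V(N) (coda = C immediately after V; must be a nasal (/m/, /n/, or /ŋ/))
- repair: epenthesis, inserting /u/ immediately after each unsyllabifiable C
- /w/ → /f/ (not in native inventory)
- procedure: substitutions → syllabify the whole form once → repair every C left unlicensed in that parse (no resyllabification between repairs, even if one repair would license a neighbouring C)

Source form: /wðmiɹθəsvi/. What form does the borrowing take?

Substitution: /w/ → /f/, giving /fðmiɹθəsvi/.
Under (C)V(N), the unsyllabifiable consonants are /f/, /ð/, /ɹ/, /s/ (only a nasal (/m/, /n/, or /ŋ/) is licensed in coda position; onsets are limited to one consonant).
Each unlicensed consonant becomes the onset of a new syllable: /f/ → /fu/, /ð/ → /ðu/, /ɹ/ → /ɹu/, /s/ → /su/.

fuðumiɹuθəsuvi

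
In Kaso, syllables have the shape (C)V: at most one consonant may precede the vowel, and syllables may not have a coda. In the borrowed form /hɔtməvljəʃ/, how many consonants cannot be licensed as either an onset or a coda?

Syllabifying with onset maximization leaves /t/, /v/, /l/, /ʃ/ stranded (no codas are permitted; onsets are limited to one consonant).

4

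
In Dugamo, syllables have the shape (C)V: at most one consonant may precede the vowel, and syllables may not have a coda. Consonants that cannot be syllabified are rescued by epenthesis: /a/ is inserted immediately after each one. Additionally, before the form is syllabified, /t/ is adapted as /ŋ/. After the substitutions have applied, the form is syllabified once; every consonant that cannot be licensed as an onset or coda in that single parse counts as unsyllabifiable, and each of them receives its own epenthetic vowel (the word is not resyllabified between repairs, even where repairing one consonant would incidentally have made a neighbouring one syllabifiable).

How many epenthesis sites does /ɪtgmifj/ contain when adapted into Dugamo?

After substitution the input is /ɪŋgmifj/.
The unsyllabifiable consonants are /ŋ/, /g/, /f/, /j/; each receives one epenthetic vowel.

4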